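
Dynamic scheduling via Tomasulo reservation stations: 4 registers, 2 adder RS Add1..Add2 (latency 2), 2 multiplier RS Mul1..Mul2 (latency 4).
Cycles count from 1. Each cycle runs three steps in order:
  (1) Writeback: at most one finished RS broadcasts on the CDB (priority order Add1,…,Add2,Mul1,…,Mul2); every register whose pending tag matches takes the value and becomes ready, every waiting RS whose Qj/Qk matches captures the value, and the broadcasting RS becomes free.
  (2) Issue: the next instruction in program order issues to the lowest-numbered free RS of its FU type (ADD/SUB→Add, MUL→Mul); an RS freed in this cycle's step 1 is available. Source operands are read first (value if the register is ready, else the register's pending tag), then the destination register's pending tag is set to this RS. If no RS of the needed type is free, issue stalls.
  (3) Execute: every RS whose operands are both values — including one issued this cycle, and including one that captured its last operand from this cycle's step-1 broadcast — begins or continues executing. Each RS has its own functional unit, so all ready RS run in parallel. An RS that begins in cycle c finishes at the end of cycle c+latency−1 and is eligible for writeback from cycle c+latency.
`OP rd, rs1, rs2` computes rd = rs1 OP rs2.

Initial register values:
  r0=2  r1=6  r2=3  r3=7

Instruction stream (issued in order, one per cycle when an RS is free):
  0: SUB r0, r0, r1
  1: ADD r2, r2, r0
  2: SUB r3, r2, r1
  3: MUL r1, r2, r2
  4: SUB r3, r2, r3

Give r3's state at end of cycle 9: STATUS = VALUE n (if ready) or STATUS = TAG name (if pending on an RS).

STATUS = VALUE 6

  c1: issue SUB r0<-Add1  regs: r0:Add1,r1:6,r2:3,r3:7
  c2: issue ADD r2<-Add2  regs: r0:Add1,r1:6,r2:Add2,r3:7
  c3: CDB Add1=-4; issue SUB r3<-Add1  regs: r0:-4,r1:6,r2:Add2,r3:Add1
  c4: issue MUL r1<-Mul1  regs: r0:-4,r1:Mul1,r2:Add2,r3:Add1
  c5: CDB Add2=-1; issue SUB r3<-Add2  regs: r0:-4,r1:Mul1,r2:-1,r3:Add2
  c6: -  regs: r0:-4,r1:Mul1,r2:-1,r3:Add2
  c7: CDB Add1=-7  regs: r0:-4,r1:Mul1,r2:-1,r3:Add2
  c8: -  regs: r0:-4,r1:Mul1,r2:-1,r3:Add2
  c9: CDB Add2=6  regs: r0:-4,r1:Mul1,r2:-1,r3:6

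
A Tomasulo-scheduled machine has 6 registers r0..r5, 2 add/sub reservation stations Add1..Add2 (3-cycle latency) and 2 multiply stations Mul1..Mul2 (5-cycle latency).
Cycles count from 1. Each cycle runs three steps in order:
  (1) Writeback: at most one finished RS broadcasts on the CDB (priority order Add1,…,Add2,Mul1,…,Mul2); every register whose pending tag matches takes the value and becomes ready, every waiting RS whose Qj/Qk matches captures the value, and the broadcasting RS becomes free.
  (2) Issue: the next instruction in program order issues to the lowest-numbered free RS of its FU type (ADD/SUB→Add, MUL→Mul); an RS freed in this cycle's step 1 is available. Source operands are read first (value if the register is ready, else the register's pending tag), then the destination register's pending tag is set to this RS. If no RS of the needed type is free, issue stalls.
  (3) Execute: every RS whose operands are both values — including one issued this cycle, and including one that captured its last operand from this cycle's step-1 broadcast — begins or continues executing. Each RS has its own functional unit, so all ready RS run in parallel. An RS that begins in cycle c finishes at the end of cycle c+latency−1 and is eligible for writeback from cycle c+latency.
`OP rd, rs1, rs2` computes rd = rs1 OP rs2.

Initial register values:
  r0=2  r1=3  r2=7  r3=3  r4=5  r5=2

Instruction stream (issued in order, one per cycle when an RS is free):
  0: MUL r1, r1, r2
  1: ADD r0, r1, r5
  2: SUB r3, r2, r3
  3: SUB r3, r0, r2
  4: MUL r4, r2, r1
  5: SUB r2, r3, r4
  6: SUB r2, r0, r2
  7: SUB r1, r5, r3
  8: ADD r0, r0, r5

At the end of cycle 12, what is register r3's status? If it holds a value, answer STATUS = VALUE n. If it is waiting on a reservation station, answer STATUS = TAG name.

cycle 1: issue MUL r1<-Mul1 // r0:2,r1:Mul1,r2:7,r3:3,r4:5,r5:2
cycle 2: issue ADD r0<-Add1 // r0:Add1,r1:Mul1,r2:7,r3:3,r4:5,r5:2
cycle 3: issue SUB r3<-Add2 // r0:Add1,r1:Mul1,r2:7,r3:Add2,r4:5,r5:2
cycle 4: stall // r0:Add1,r1:Mul1,r2:7,r3:Add2,r4:5,r5:2
cycle 5: stall // r0:Add1,r1:Mul1,r2:7,r3:Add2,r4:5,r5:2
cycle 6: CDB Add2=4; issue SUB r3<-Add2 // r0:Add1,r1:Mul1,r2:7,r3:Add2,r4:5,r5:2
cycle 7: CDB Mul1=21; issue MUL r4<-Mul1 // r0:Add1,r1:21,r2:7,r3:Add2,r4:Mul1,r5:2
cycle 8: stall // r0:Add1,r1:21,r2:7,r3:Add2,r4:Mul1,r5:2
cycle 9: stall // r0:Add1,r1:21,r2:7,r3:Add2,r4:Mul1,r5:2
cycle 10: CDB Add1=23; issue SUB r2<-Add1 // r0:23,r1:21,r2:Add1,r3:Add2,r4:Mul1,r5:2
cycle 11: stall // r0:23,r1:21,r2:Add1,r3:Add2,r4:Mul1,r5:2
cycle 12: CDB Mul1=147; stall // r0:23,r1:21,r2:Add1,r3:Add2,r4:147,r5:2

STATUS = TAG Add2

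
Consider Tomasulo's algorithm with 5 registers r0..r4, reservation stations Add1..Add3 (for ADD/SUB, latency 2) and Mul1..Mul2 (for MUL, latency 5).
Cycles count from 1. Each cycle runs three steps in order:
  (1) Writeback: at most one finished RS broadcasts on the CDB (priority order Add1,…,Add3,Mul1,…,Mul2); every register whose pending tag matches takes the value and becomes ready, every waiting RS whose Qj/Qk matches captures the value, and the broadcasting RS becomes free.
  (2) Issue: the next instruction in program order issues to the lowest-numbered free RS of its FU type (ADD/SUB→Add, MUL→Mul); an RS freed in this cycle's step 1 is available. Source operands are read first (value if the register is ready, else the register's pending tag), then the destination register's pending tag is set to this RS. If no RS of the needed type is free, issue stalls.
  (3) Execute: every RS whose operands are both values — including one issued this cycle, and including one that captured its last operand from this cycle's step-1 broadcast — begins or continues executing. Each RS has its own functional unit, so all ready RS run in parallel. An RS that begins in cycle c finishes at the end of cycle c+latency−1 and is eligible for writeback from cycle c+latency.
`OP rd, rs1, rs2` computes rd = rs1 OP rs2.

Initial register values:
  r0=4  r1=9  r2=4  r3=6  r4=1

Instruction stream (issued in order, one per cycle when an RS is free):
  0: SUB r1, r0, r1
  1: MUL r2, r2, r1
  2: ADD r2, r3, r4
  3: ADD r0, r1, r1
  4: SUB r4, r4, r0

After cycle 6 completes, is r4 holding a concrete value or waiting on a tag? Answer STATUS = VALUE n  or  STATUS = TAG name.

c1: issue SUB r1<-Add1 | r0:4,r1:Add1,r2:4,r3:6,r4:1
c2: issue MUL r2<-Mul1 | r0:4,r1:Add1,r2:Mul1,r3:6,r4:1
c3: CDB Add1=-5; issue ADD r2<-Add1 | r0:4,r1:-5,r2:Add1,r3:6,r4:1
c4: issue ADD r0<-Add2 | r0:Add2,r1:-5,r2:Add1,r3:6,r4:1
c5: CDB Add1=7; issue SUB r4<-Add1 | r0:Add2,r1:-5,r2:7,r3:6,r4:Add1
c6: CDB Add2=-10 | r0:-10,r1:-5,r2:7,r3:6,r4:Add1

STATUS = TAG Add1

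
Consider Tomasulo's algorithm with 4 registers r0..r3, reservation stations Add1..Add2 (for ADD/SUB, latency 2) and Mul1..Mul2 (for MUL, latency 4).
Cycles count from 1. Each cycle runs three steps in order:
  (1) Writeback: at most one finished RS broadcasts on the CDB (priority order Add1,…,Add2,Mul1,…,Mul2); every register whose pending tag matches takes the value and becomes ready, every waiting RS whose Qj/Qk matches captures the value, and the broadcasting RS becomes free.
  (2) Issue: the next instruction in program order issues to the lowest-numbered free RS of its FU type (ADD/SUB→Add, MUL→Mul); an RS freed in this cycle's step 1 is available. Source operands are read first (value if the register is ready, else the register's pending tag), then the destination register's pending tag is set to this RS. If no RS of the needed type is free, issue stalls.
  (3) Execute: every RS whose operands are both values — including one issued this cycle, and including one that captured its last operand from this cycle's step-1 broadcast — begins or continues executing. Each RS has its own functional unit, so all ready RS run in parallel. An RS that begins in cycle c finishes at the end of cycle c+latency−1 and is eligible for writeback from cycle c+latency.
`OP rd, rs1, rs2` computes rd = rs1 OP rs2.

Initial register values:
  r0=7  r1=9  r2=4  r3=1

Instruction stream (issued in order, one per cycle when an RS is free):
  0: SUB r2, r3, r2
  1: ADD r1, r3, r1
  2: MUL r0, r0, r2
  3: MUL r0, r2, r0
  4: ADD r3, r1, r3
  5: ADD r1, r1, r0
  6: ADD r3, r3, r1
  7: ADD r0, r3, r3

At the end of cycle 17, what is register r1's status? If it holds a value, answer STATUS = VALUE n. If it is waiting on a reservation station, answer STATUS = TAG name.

cycle 1: issue SUB r2<-Add1 // r0:7,r1:9,r2:Add1,r3:1
cycle 2: issue ADD r1<-Add2 // r0:7,r1:Add2,r2:Add1,r3:1
cycle 3: CDB Add1=-3; issue MUL r0<-Mul1 // r0:Mul1,r1:Add2,r2:-3,r3:1
cycle 4: CDB Add2=10; issue MUL r0<-Mul2 // r0:Mul2,r1:10,r2:-3,r3:1
cycle 5: issue ADD r3<-Add1 // r0:Mul2,r1:10,r2:-3,r3:Add1
cycle 6: issue ADD r1<-Add2 // r0:Mul2,r1:Add2,r2:-3,r3:Add1
cycle 7: CDB Add1=11; issue ADD r3<-Add1 // r0:Mul2,r1:Add2,r2:-3,r3:Add1
cycle 8: CDB Mul1=-21; stall // r0:Mul2,r1:Add2,r2:-3,r3:Add1
cycle 9: stall // r0:Mul2,r1:Add2,r2:-3,r3:Add1
cycle 10: stall // r0:Mul2,r1:Add2,r2:-3,r3:Add1
cycle 11: stall // r0:Mul2,r1:Add2,r2:-3,r3:Add1
cycle 12: CDB Mul2=63; stall // r0:63,r1:Add2,r2:-3,r3:Add1
cycle 13: stall // r0:63,r1:Add2,r2:-3,r3:Add1
cycle 14: CDB Add2=73; issue ADD r0<-Add2 // r0:Add2,r1:73,r2:-3,r3:Add1
cycle 15: - // r0:Add2,r1:73,r2:-3,r3:Add1
cycle 16: CDB Add1=84 // r0:Add2,r1:73,r2:-3,r3:84
cycle 17: - // r0:Add2,r1:73,r2:-3,r3:84

STATUS = VALUE 73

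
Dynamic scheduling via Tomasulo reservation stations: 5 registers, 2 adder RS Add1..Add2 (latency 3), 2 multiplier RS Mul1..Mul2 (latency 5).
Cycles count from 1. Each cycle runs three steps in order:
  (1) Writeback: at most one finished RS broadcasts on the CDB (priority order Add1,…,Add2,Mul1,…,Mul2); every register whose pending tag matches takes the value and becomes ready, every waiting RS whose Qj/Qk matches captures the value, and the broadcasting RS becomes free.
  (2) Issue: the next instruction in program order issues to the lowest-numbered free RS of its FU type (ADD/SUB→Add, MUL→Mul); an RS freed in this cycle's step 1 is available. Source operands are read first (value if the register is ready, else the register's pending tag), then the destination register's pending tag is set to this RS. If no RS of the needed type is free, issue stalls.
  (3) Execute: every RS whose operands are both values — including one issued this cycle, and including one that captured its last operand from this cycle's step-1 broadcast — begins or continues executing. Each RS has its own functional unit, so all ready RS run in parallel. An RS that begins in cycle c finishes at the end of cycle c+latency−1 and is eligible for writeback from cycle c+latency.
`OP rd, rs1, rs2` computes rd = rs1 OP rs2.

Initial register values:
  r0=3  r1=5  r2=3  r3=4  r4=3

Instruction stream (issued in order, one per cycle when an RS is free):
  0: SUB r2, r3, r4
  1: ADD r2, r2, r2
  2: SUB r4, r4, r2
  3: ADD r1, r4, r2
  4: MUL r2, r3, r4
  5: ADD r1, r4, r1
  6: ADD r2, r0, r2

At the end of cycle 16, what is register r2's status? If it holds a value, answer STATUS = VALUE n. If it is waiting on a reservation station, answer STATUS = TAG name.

cycle 1: issue SUB r2<-Add1 // r0:3,r1:5,r2:Add1,r3:4,r4:3
cycle 2: issue ADD r2<-Add2 // r0:3,r1:5,r2:Add2,r3:4,r4:3
cycle 3: stall // r0:3,r1:5,r2:Add2,r3:4,r4:3
cycle 4: CDB Add1=1; issue SUB r4<-Add1 // r0:3,r1:5,r2:Add2,r3:4,r4:Add1
cycle 5: stall // r0:3,r1:5,r2:Add2,r3:4,r4:Add1
cycle 6: stall // r0:3,r1:5,r2:Add2,r3:4,r4:Add1
cycle 7: CDB Add2=2; issue ADD r1<-Add2 // r0:3,r1:Add2,r2:2,r3:4,r4:Add1
cycle 8: issue MUL r2<-Mul1 // r0:3,r1:Add2,r2:Mul1,r3:4,r4:Add1
cycle 9: stall // r0:3,r1:Add2,r2:Mul1,r3:4,r4:Add1
cycle 10: CDB Add1=1; issue ADD r1<-Add1 // r0:3,r1:Add1,r2:Mul1,r3:4,r4:1
cycle 11: stall // r0:3,r1:Add1,r2:Mul1,r3:4,r4:1
cycle 12: stall // r0:3,r1:Add1,r2:Mul1,r3:4,r4:1
cycle 13: CDB Add2=3; issue ADD r2<-Add2 // r0:3,r1:Add1,r2:Add2,r3:4,r4:1
cycle 14: - // r0:3,r1:Add1,r2:Add2,r3:4,r4:1
cycle 15: CDB Mul1=4 // r0:3,r1:Add1,r2:Add2,r3:4,r4:1
cycle 16: CDB Add1=4 // r0:3,r1:4,r2:Add2,r3:4,r4:1

STATUS = TAG Add2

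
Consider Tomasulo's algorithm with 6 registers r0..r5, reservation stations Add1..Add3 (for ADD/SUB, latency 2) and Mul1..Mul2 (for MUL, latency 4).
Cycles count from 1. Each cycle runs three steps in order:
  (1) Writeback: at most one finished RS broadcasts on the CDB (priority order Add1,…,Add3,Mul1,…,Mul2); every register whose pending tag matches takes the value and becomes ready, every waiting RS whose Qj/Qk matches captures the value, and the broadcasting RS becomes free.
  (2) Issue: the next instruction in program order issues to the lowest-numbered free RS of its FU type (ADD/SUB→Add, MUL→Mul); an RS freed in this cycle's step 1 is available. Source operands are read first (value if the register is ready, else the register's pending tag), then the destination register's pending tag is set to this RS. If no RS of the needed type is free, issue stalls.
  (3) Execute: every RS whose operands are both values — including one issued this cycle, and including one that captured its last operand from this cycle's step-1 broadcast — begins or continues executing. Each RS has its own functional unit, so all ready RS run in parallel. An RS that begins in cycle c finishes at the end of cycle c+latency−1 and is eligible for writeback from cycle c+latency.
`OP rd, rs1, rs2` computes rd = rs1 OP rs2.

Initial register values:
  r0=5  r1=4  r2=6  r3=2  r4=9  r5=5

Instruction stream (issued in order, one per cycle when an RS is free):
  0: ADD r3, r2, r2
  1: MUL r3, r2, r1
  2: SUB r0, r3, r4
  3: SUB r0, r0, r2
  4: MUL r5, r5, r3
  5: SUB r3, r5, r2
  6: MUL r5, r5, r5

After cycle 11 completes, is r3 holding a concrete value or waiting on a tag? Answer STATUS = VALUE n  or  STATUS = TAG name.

c1: issue ADD r3<-Add1 | r0:5,r1:4,r2:6,r3:Add1,r4:9,r5:5
c2: issue MUL r3<-Mul1 | r0:5,r1:4,r2:6,r3:Mul1,r4:9,r5:5
c3: CDB Add1=12; issue SUB r0<-Add1 | r0:Add1,r1:4,r2:6,r3:Mul1,r4:9,r5:5
c4: issue SUB r0<-Add2 | r0:Add2,r1:4,r2:6,r3:Mul1,r4:9,r5:5
c5: issue MUL r5<-Mul2 | r0:Add2,r1:4,r2:6,r3:Mul1,r4:9,r5:Mul2
c6: CDB Mul1=24; issue SUB r3<-Add3 | r0:Add2,r1:4,r2:6,r3:Add3,r4:9,r5:Mul2
c7: issue MUL r5<-Mul1 | r0:Add2,r1:4,r2:6,r3:Add3,r4:9,r5:Mul1
c8: CDB Add1=15 | r0:Add2,r1:4,r2:6,r3:Add3,r4:9,r5:Mul1
c9: - | r0:Add2,r1:4,r2:6,r3:Add3,r4:9,r5:Mul1
c10: CDB Add2=9 | r0:9,r1:4,r2:6,r3:Add3,r4:9,r5:Mul1
c11: CDB Mul2=120 | r0:9,r1:4,r2:6,r3:Add3,r4:9,r5:Mul1

STATUS = TAG Add3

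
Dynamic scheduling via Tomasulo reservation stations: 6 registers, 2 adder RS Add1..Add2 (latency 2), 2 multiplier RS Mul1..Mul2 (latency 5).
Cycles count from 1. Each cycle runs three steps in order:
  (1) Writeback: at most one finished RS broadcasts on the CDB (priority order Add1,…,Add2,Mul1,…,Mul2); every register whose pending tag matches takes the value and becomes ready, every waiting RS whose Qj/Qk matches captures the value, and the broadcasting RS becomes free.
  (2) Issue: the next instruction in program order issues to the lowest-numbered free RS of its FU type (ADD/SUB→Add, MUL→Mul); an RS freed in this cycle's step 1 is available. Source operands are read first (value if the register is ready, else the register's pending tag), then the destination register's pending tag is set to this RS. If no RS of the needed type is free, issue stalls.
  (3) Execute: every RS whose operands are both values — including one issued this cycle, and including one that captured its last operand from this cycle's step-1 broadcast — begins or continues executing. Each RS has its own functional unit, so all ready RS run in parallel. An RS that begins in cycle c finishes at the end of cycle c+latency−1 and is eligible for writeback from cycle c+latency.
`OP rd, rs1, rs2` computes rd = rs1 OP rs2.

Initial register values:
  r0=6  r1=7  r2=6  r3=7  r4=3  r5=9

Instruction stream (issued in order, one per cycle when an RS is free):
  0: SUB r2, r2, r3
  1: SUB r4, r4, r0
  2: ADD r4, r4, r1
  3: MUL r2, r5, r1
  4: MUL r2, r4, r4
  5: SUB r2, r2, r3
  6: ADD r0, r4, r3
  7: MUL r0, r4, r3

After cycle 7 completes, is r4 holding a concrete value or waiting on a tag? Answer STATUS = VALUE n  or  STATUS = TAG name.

c1: issue SUB r2<-Add1 | r0:6,r1:7,r2:Add1,r3:7,r4:3,r5:9
c2: issue SUB r4<-Add2 | r0:6,r1:7,r2:Add1,r3:7,r4:Add2,r5:9
c3: CDB Add1=-1; issue ADD r4<-Add1 | r0:6,r1:7,r2:-1,r3:7,r4:Add1,r5:9
c4: CDB Add2=-3; issue MUL r2<-Mul1 | r0:6,r1:7,r2:Mul1,r3:7,r4:Add1,r5:9
c5: issue MUL r2<-Mul2 | r0:6,r1:7,r2:Mul2,r3:7,r4:Add1,r5:9
c6: CDB Add1=4; issue SUB r2<-Add1 | r0:6,r1:7,r2:Add1,r3:7,r4:4,r5:9
c7: issue ADD r0<-Add2 | r0:Add2,r1:7,r2:Add1,r3:7,r4:4,r5:9

STATUS = VALUE 4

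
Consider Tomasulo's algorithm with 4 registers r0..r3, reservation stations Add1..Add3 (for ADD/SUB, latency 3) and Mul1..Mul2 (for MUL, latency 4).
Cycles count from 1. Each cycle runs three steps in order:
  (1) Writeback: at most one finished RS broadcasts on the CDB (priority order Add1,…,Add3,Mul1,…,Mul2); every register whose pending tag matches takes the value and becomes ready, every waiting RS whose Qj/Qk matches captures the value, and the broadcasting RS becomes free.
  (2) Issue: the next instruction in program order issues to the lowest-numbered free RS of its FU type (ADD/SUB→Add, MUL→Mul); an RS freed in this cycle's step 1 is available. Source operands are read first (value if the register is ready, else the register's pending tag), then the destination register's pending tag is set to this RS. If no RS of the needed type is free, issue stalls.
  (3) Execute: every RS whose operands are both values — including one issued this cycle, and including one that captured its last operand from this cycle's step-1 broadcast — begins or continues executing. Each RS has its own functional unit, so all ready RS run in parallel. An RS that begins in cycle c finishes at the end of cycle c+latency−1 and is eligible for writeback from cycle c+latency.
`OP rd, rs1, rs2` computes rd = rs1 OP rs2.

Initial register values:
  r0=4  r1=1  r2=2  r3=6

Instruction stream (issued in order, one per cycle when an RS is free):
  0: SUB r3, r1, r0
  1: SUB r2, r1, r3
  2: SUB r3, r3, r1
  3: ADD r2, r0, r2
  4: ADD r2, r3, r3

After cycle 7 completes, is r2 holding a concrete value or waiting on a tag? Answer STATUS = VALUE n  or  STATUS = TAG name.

STATUS = TAG Add2

cycle 1: issue SUB r3<-Add1 // r0:4,r1:1,r2:2,r3:Add1
cycle 2: issue SUB r2<-Add2 // r0:4,r1:1,r2:Add2,r3:Add1
cycle 3: issue SUB r3<-Add3 // r0:4,r1:1,r2:Add2,r3:Add3
cycle 4: CDB Add1=-3; issue ADD r2<-Add1 // r0:4,r1:1,r2:Add1,r3:Add3
cycle 5: stall // r0:4,r1:1,r2:Add1,r3:Add3
cycle 6: stall // r0:4,r1:1,r2:Add1,r3:Add3
cycle 7: CDB Add2=4; issue ADD r2<-Add2 // r0:4,r1:1,r2:Add2,r3:Add3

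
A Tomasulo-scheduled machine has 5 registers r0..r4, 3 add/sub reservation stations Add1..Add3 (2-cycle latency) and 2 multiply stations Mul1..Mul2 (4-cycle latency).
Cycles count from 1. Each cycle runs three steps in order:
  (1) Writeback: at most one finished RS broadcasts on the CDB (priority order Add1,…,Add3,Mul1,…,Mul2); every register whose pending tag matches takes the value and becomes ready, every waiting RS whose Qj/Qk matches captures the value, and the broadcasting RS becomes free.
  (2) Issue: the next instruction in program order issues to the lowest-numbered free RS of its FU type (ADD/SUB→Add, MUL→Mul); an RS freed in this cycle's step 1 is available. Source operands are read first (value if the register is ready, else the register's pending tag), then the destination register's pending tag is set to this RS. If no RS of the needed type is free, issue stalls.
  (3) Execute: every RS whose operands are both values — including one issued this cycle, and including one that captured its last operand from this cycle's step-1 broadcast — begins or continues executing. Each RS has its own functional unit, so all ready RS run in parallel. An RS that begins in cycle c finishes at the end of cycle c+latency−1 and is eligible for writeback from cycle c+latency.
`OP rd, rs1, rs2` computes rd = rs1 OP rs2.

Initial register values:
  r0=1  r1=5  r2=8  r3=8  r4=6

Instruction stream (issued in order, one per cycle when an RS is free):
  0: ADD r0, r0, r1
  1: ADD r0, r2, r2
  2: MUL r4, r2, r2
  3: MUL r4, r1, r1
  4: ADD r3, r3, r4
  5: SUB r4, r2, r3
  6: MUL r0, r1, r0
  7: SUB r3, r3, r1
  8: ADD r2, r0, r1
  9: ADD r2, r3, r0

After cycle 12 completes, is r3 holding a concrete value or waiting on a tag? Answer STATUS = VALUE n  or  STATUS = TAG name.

cycle 1: issue ADD r0<-Add1 // r0:Add1,r1:5,r2:8,r3:8,r4:6
cycle 2: issue ADD r0<-Add2 // r0:Add2,r1:5,r2:8,r3:8,r4:6
cycle 3: CDB Add1=6; issue MUL r4<-Mul1 // r0:Add2,r1:5,r2:8,r3:8,r4:Mul1
cycle 4: CDB Add2=16; issue MUL r4<-Mul2 // r0:16,r1:5,r2:8,r3:8,r4:Mul2
cycle 5: issue ADD r3<-Add1 // r0:16,r1:5,r2:8,r3:Add1,r4:Mul2
cycle 6: issue SUB r4<-Add2 // r0:16,r1:5,r2:8,r3:Add1,r4:Add2
cycle 7: CDB Mul1=64; issue MUL r0<-Mul1 // r0:Mul1,r1:5,r2:8,r3:Add1,r4:Add2
cycle 8: CDB Mul2=25; issue SUB r3<-Add3 // r0:Mul1,r1:5,r2:8,r3:Add3,r4:Add2
cycle 9: stall // r0:Mul1,r1:5,r2:8,r3:Add3,r4:Add2
cycle 10: CDB Add1=33; issue ADD r2<-Add1 // r0:Mul1,r1:5,r2:Add1,r3:Add3,r4:Add2
cycle 11: CDB Mul1=80; stall // r0:80,r1:5,r2:Add1,r3:Add3,r4:Add2
cycle 12: CDB Add2=-25; issue ADD r2<-Add2 // r0:80,r1:5,r2:Add2,r3:Add3,r4:-25

STATUS = TAG Add3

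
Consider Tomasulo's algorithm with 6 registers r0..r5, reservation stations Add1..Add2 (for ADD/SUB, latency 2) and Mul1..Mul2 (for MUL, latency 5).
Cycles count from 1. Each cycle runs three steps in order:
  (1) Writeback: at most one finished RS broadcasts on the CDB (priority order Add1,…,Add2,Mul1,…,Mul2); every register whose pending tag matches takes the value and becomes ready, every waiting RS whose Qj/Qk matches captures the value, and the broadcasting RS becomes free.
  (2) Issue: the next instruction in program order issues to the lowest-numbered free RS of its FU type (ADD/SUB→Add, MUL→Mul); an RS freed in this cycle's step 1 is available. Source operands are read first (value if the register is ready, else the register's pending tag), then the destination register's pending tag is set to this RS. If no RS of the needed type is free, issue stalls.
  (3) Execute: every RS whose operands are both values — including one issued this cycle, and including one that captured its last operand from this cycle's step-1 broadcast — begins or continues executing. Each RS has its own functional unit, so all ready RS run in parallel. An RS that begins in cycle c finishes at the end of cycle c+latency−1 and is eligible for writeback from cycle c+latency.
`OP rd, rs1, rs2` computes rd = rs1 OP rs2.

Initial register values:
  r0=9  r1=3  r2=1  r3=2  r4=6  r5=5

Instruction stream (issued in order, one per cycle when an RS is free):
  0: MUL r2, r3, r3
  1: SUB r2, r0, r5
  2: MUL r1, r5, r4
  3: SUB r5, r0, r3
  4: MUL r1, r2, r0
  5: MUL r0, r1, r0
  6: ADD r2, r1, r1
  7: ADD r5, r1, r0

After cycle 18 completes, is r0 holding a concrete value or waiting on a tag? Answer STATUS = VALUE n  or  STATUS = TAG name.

c1: issue MUL r2<-Mul1 | r0:9,r1:3,r2:Mul1,r3:2,r4:6,r5:5
c2: issue SUB r2<-Add1 | r0:9,r1:3,r2:Add1,r3:2,r4:6,r5:5
c3: issue MUL r1<-Mul2 | r0:9,r1:Mul2,r2:Add1,r3:2,r4:6,r5:5
c4: CDB Add1=4; issue SUB r5<-Add1 | r0:9,r1:Mul2,r2:4,r3:2,r4:6,r5:Add1
c5: stall | r0:9,r1:Mul2,r2:4,r3:2,r4:6,r5:Add1
c6: CDB Add1=7; stall | r0:9,r1:Mul2,r2:4,r3:2,r4:6,r5:7
c7: CDB Mul1=4; issue MUL r1<-Mul1 | r0:9,r1:Mul1,r2:4,r3:2,r4:6,r5:7
c8: CDB Mul2=30; issue MUL r0<-Mul2 | r0:Mul2,r1:Mul1,r2:4,r3:2,r4:6,r5:7
c9: issue ADD r2<-Add1 | r0:Mul2,r1:Mul1,r2:Add1,r3:2,r4:6,r5:7
c10: issue ADD r5<-Add2 | r0:Mul2,r1:Mul1,r2:Add1,r3:2,r4:6,r5:Add2
c11: - | r0:Mul2,r1:Mul1,r2:Add1,r3:2,r4:6,r5:Add2
c12: CDB Mul1=36 | r0:Mul2,r1:36,r2:Add1,r3:2,r4:6,r5:Add2
c13: - | r0:Mul2,r1:36,r2:Add1,r3:2,r4:6,r5:Add2
c14: CDB Add1=72 | r0:Mul2,r1:36,r2:72,r3:2,r4:6,r5:Add2
c15: - | r0:Mul2,r1:36,r2:72,r3:2,r4:6,r5:Add2
c16: - | r0:Mul2,r1:36,r2:72,r3:2,r4:6,r5:Add2
c17: CDB Mul2=324 | r0:324,r1:36,r2:72,r3:2,r4:6,r5:Add2
c18: - | r0:324,r1:36,r2:72,r3:2,r4:6,r5:Add2

STATUS = VALUE 324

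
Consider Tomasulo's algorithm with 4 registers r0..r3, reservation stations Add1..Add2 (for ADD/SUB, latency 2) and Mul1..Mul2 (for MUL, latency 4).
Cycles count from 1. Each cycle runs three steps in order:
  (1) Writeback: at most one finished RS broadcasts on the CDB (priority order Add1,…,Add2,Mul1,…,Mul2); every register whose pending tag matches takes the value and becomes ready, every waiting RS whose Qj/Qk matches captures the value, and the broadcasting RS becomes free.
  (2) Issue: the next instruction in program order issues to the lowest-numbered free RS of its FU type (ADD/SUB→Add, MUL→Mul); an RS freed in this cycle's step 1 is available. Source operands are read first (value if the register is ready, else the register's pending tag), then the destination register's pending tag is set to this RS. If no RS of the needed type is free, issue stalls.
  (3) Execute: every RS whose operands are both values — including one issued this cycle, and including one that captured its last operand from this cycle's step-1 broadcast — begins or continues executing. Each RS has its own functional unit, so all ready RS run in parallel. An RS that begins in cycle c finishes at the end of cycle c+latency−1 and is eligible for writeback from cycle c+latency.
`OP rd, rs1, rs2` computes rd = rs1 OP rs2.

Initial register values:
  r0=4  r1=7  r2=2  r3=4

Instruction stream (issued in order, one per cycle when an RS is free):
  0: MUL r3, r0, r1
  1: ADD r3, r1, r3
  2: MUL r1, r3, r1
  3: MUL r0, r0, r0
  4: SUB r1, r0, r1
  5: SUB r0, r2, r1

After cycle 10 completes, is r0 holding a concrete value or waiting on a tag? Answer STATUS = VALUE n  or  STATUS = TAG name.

cycle 1: issue MUL r3<-Mul1 // r0:4,r1:7,r2:2,r3:Mul1
cycle 2: issue ADD r3<-Add1 // r0:4,r1:7,r2:2,r3:Add1
cycle 3: issue MUL r1<-Mul2 // r0:4,r1:Mul2,r2:2,r3:Add1
cycle 4: stall // r0:4,r1:Mul2,r2:2,r3:Add1
cycle 5: CDB Mul1=28; issue MUL r0<-Mul1 // r0:Mul1,r1:Mul2,r2:2,r3:Add1
cycle 6: issue SUB r1<-Add2 // r0:Mul1,r1:Add2,r2:2,r3:Add1
cycle 7: CDB Add1=35; issue SUB r0<-Add1 // r0:Add1,r1:Add2,r2:2,r3:35
cycle 8: - // r0:Add1,r1:Add2,r2:2,r3:35
cycle 9: CDB Mul1=16 // r0:Add1,r1:Add2,r2:2,r3:35
cycle 10: - // r0:Add1,r1:Add2,r2:2,r3:35

STATUS = TAG Add1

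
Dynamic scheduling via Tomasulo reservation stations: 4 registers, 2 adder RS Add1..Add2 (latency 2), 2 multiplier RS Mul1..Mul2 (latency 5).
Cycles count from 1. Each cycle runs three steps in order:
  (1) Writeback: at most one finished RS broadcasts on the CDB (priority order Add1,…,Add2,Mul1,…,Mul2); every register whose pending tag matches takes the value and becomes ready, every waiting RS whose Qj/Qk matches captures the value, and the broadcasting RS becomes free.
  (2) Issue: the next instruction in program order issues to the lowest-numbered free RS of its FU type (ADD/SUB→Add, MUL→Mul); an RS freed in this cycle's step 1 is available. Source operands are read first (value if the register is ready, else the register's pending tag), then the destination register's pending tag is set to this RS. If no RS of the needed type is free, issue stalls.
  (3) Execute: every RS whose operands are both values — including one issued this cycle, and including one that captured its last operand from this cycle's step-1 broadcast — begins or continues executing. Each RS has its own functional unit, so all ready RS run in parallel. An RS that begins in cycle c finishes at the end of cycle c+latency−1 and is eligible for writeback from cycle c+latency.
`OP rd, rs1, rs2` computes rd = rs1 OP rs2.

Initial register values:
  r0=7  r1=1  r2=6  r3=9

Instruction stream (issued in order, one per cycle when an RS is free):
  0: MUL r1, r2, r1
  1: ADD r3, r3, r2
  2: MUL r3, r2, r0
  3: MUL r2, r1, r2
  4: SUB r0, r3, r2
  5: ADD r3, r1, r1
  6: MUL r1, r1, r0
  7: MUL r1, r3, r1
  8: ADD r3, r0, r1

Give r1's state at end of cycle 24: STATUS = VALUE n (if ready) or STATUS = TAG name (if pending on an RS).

STATUS = VALUE 432

c1: issue MUL r1<-Mul1 | r0:7,r1:Mul1,r2:6,r3:9
c2: issue ADD r3<-Add1 | r0:7,r1:Mul1,r2:6,r3:Add1
c3: issue MUL r3<-Mul2 | r0:7,r1:Mul1,r2:6,r3:Mul2
c4: CDB Add1=15; stall | r0:7,r1:Mul1,r2:6,r3:Mul2
c5: stall | r0:7,r1:Mul1,r2:6,r3:Mul2
c6: CDB Mul1=6; issue MUL r2<-Mul1 | r0:7,r1:6,r2:Mul1,r3:Mul2
c7: issue SUB r0<-Add1 | r0:Add1,r1:6,r2:Mul1,r3:Mul2
c8: CDB Mul2=42; issue ADD r3<-Add2 | r0:Add1,r1:6,r2:Mul1,r3:Add2
c9: issue MUL r1<-Mul2 | r0:Add1,r1:Mul2,r2:Mul1,r3:Add2
c10: CDB Add2=12; stall | r0:Add1,r1:Mul2,r2:Mul1,r3:12
c11: CDB Mul1=36; issue MUL r1<-Mul1 | r0:Add1,r1:Mul1,r2:36,r3:12
c12: issue ADD r3<-Add2 | r0:Add1,r1:Mul1,r2:36,r3:Add2
c13: CDB Add1=6 | r0:6,r1:Mul1,r2:36,r3:Add2
c14: - | r0:6,r1:Mul1,r2:36,r3:Add2
c15: - | r0:6,r1:Mul1,r2:36,r3:Add2
c16: - | r0:6,r1:Mul1,r2:36,r3:Add2
c17: - | r0:6,r1:Mul1,r2:36,r3:Add2
c18: CDB Mul2=36 | r0:6,r1:Mul1,r2:36,r3:Add2
c19: - | r0:6,r1:Mul1,r2:36,r3:Add2
c20: - | r0:6,r1:Mul1,r2:36,r3:Add2
c21: - | r0:6,r1:Mul1,r2:36,r3:Add2
c22: - | r0:6,r1:Mul1,r2:36,r3:Add2
c23: CDB Mul1=432 | r0:6,r1:432,r2:36,r3:Add2
c24: - | r0:6,r1:432,r2:36,r3:Add2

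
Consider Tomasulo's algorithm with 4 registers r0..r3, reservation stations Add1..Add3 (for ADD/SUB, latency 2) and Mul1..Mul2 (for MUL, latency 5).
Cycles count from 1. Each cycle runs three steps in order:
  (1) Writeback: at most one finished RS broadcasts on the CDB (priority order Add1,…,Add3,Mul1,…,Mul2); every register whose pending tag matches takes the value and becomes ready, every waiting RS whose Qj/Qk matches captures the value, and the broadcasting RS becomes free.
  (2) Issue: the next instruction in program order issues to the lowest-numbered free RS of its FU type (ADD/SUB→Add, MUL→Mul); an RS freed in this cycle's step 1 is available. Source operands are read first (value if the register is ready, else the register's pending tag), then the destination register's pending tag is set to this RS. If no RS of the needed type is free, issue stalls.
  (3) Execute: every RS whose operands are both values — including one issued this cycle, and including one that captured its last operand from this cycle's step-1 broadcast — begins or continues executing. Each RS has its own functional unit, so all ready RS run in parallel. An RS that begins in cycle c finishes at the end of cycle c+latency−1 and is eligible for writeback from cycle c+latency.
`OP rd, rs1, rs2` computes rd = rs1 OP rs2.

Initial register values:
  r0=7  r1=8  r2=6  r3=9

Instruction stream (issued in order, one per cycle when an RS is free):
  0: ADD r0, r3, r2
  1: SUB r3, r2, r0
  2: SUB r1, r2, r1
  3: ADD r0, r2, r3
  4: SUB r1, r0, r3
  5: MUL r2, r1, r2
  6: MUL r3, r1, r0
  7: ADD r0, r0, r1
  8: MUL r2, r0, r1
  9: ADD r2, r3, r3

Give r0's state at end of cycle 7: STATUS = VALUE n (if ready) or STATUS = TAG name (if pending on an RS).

STATUS = TAG Add3

c1: issue ADD r0<-Add1 | r0:Add1,r1:8,r2:6,r3:9
c2: issue SUB r3<-Add2 | r0:Add1,r1:8,r2:6,r3:Add2
c3: CDB Add1=15; issue SUB r1<-Add1 | r0:15,r1:Add1,r2:6,r3:Add2
c4: issue ADD r0<-Add3 | r0:Add3,r1:Add1,r2:6,r3:Add2
c5: CDB Add1=-2; issue SUB r1<-Add1 | r0:Add3,r1:Add1,r2:6,r3:Add2
c6: CDB Add2=-9; issue MUL r2<-Mul1 | r0:Add3,r1:Add1,r2:Mul1,r3:-9
c7: issue MUL r3<-Mul2 | r0:Add3,r1:Add1,r2:Mul1,r3:Mul2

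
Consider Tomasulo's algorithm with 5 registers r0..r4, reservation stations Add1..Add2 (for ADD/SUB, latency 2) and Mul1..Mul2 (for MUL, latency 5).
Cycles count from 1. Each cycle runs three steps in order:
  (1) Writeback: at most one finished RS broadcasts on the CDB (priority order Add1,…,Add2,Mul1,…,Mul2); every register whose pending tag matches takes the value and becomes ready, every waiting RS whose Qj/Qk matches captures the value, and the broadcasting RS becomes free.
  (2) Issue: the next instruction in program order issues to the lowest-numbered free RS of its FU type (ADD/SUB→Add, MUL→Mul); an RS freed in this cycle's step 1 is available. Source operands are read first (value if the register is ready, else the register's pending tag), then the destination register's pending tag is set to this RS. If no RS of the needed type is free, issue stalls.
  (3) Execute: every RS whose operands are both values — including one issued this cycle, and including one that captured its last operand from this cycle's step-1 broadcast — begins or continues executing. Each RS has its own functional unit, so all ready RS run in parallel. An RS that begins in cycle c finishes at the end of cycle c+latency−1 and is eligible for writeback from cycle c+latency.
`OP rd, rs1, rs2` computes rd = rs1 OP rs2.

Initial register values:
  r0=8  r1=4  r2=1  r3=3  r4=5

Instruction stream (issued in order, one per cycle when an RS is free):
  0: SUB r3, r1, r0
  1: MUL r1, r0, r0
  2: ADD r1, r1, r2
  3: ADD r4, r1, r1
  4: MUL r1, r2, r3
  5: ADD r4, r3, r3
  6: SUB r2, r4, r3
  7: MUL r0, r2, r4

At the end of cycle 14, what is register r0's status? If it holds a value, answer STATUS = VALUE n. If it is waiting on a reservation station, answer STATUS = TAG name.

c1: issue SUB r3<-Add1 | r0:8,r1:4,r2:1,r3:Add1,r4:5
c2: issue MUL r1<-Mul1 | r0:8,r1:Mul1,r2:1,r3:Add1,r4:5
c3: CDB Add1=-4; issue ADD r1<-Add1 | r0:8,r1:Add1,r2:1,r3:-4,r4:5
c4: issue ADD r4<-Add2 | r0:8,r1:Add1,r2:1,r3:-4,r4:Add2
c5: issue MUL r1<-Mul2 | r0:8,r1:Mul2,r2:1,r3:-4,r4:Add2
c6: stall | r0:8,r1:Mul2,r2:1,r3:-4,r4:Add2
c7: CDB Mul1=64; stall | r0:8,r1:Mul2,r2:1,r3:-4,r4:Add2
c8: stall | r0:8,r1:Mul2,r2:1,r3:-4,r4:Add2
c9: CDB Add1=65; issue ADD r4<-Add1 | r0:8,r1:Mul2,r2:1,r3:-4,r4:Add1
c10: CDB Mul2=-4; stall | r0:8,r1:-4,r2:1,r3:-4,r4:Add1
c11: CDB Add1=-8; issue SUB r2<-Add1 | r0:8,r1:-4,r2:Add1,r3:-4,r4:-8
c12: CDB Add2=130; issue MUL r0<-Mul1 | r0:Mul1,r1:-4,r2:Add1,r3:-4,r4:-8
c13: CDB Add1=-4 | r0:Mul1,r1:-4,r2:-4,r3:-4,r4:-8
c14: - | r0:Mul1,r1:-4,r2:-4,r3:-4,r4:-8

STATUS = TAG Mul1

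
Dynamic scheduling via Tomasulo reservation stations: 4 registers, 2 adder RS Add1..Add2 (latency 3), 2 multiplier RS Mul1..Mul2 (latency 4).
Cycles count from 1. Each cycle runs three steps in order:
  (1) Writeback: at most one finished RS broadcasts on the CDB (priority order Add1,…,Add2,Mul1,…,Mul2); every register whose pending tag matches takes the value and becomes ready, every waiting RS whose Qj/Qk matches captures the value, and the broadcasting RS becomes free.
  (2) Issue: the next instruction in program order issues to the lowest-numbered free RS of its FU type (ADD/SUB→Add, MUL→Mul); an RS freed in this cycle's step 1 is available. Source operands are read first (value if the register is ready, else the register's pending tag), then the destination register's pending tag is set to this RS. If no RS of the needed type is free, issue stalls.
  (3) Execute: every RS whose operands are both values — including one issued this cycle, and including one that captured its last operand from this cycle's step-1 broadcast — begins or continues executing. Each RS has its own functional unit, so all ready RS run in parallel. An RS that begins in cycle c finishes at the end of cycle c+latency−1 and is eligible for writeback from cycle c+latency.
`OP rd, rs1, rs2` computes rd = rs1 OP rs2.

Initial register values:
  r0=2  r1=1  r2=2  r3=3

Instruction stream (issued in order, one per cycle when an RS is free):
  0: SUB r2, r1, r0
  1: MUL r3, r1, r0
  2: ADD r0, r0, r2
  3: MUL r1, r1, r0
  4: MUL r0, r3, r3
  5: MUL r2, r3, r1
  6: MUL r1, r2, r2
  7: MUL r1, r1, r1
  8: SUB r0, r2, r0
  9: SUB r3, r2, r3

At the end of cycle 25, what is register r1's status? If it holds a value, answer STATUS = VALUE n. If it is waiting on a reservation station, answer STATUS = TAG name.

STATUS = VALUE 16

  c1: issue SUB r2<-Add1  regs: r0:2,r1:1,r2:Add1,r3:3
  c2: issue MUL r3<-Mul1  regs: r0:2,r1:1,r2:Add1,r3:Mul1
  c3: issue ADD r0<-Add2  regs: r0:Add2,r1:1,r2:Add1,r3:Mul1
  c4: CDB Add1=-1; issue MUL r1<-Mul2  regs: r0:Add2,r1:Mul2,r2:-1,r3:Mul1
  c5: stall  regs: r0:Add2,r1:Mul2,r2:-1,r3:Mul1
  c6: CDB Mul1=2; issue MUL r0<-Mul1  regs: r0:Mul1,r1:Mul2,r2:-1,r3:2
  c7: CDB Add2=1; stall  regs: r0:Mul1,r1:Mul2,r2:-1,r3:2
  c8: stall  regs: r0:Mul1,r1:Mul2,r2:-1,r3:2
  c9: stall  regs: r0:Mul1,r1:Mul2,r2:-1,r3:2
  c10: CDB Mul1=4; issue MUL r2<-Mul1  regs: r0:4,r1:Mul2,r2:Mul1,r3:2
  c11: CDB Mul2=1; issue MUL r1<-Mul2  regs: r0:4,r1:Mul2,r2:Mul1,r3:2
  c12: stall  regs: r0:4,r1:Mul2,r2:Mul1,r3:2
  c13: stall  regs: r0:4,r1:Mul2,r2:Mul1,r3:2
  c14: stall  regs: r0:4,r1:Mul2,r2:Mul1,r3:2
  c15: CDB Mul1=2; issue MUL r1<-Mul1  regs: r0:4,r1:Mul1,r2:2,r3:2
  c16: issue SUB r0<-Add1  regs: r0:Add1,r1:Mul1,r2:2,r3:2
  c17: issue SUB r3<-Add2  regs: r0:Add1,r1:Mul1,r2:2,r3:Add2
  c18: -  regs: r0:Add1,r1:Mul1,r2:2,r3:Add2
  c19: CDB Add1=-2  regs: r0:-2,r1:Mul1,r2:2,r3:Add2
  c20: CDB Add2=0  regs: r0:-2,r1:Mul1,r2:2,r3:0
  c21: CDB Mul2=4  regs: r0:-2,r1:Mul1,r2:2,r3:0
  c22: -  regs: r0:-2,r1:Mul1,r2:2,r3:0
  c23: -  regs: r0:-2,r1:Mul1,r2:2,r3:0
  c24: -  regs: r0:-2,r1:Mul1,r2:2,r3:0
  c25: CDB Mul1=16  regs: r0:-2,r1:16,r2:2,r3:0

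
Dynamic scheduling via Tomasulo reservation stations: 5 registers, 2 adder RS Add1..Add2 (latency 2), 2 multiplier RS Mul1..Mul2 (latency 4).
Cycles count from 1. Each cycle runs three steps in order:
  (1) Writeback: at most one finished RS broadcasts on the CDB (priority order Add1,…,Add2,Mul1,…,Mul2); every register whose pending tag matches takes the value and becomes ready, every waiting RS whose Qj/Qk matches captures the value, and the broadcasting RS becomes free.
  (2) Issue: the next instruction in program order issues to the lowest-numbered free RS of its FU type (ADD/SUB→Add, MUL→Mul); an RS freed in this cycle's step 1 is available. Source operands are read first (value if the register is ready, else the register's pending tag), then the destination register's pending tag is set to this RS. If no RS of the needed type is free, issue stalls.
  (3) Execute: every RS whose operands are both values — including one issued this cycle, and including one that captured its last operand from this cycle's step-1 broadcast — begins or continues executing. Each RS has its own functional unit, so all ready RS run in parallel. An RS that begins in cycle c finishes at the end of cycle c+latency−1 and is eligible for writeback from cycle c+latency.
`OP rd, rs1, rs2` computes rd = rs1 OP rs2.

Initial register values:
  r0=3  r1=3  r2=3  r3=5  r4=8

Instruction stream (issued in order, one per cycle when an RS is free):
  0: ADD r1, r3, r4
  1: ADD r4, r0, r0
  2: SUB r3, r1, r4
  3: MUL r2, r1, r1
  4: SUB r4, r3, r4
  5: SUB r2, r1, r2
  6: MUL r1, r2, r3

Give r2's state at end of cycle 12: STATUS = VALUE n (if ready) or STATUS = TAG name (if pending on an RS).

STATUS = VALUE -156

c1: issue ADD r1<-Add1 | r0:3,r1:Add1,r2:3,r3:5,r4:8
c2: issue ADD r4<-Add2 | r0:3,r1:Add1,r2:3,r3:5,r4:Add2
c3: CDB Add1=13; issue SUB r3<-Add1 | r0:3,r1:13,r2:3,r3:Add1,r4:Add2
c4: CDB Add2=6; issue MUL r2<-Mul1 | r0:3,r1:13,r2:Mul1,r3:Add1,r4:6
c5: issue SUB r4<-Add2 | r0:3,r1:13,r2:Mul1,r3:Add1,r4:Add2
c6: CDB Add1=7; issue SUB r2<-Add1 | r0:3,r1:13,r2:Add1,r3:7,r4:Add2
c7: issue MUL r1<-Mul2 | r0:3,r1:Mul2,r2:Add1,r3:7,r4:Add2
c8: CDB Add2=1 | r0:3,r1:Mul2,r2:Add1,r3:7,r4:1
c9: CDB Mul1=169 | r0:3,r1:Mul2,r2:Add1,r3:7,r4:1
c10: - | r0:3,r1:Mul2,r2:Add1,r3:7,r4:1
c11: CDB Add1=-156 | r0:3,r1:Mul2,r2:-156,r3:7,r4:1
c12: - | r0:3,r1:Mul2,r2:-156,r3:7,r4:1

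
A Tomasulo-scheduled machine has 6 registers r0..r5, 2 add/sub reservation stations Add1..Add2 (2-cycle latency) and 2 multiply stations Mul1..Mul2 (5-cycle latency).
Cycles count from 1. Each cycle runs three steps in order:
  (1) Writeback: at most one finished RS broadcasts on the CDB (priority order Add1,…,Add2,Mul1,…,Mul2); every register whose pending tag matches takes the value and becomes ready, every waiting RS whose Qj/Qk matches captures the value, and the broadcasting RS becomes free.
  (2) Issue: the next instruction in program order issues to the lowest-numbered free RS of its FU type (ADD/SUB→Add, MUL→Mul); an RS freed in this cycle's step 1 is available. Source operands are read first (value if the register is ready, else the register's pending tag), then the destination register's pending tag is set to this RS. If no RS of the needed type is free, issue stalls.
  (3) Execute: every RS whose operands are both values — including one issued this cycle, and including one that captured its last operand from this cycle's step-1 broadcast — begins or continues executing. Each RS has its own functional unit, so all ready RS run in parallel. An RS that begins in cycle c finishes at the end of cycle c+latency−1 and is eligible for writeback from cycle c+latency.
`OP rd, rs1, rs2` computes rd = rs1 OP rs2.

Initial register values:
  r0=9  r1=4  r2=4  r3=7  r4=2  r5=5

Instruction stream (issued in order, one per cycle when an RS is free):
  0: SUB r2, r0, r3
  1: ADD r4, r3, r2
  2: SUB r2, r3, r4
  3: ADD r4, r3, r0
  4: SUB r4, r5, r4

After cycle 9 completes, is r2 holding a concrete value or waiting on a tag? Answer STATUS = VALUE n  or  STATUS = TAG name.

STATUS = VALUE -2

  c1: issue SUB r2<-Add1  regs: r0:9,r1:4,r2:Add1,r3:7,r4:2,r5:5
  c2: issue ADD r4<-Add2  regs: r0:9,r1:4,r2:Add1,r3:7,r4:Add2,r5:5
  c3: CDB Add1=2; issue SUB r2<-Add1  regs: r0:9,r1:4,r2:Add1,r3:7,r4:Add2,r5:5
  c4: stall  regs: r0:9,r1:4,r2:Add1,r3:7,r4:Add2,r5:5
  c5: CDB Add2=9; issue ADD r4<-Add2  regs: r0:9,r1:4,r2:Add1,r3:7,r4:Add2,r5:5
  c6: stall  regs: r0:9,r1:4,r2:Add1,r3:7,r4:Add2,r5:5
  c7: CDB Add1=-2; issue SUB r4<-Add1  regs: r0:9,r1:4,r2:-2,r3:7,r4:Add1,r5:5
  c8: CDB Add2=16  regs: r0:9,r1:4,r2:-2,r3:7,r4:Add1,r5:5
  c9: -  regs: r0:9,r1:4,r2:-2,r3:7,r4:Add1,r5:5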